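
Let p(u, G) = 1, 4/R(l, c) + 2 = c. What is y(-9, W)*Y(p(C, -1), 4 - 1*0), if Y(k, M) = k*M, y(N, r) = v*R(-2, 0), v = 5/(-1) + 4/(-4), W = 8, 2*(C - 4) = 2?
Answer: 48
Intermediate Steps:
C = 5 (C = 4 + (½)*2 = 4 + 1 = 5)
R(l, c) = 4/(-2 + c)
v = -6 (v = 5*(-1) + 4*(-¼) = -5 - 1 = -6)
y(N, r) = 12 (y(N, r) = -24/(-2 + 0) = -24/(-2) = -24*(-1)/2 = -6*(-2) = 12)
Y(k, M) = M*k
y(-9, W)*Y(p(C, -1), 4 - 1*0) = 12*((4 - 1*0)*1) = 12*((4 + 0)*1) = 12*(4*1) = 12*4 = 48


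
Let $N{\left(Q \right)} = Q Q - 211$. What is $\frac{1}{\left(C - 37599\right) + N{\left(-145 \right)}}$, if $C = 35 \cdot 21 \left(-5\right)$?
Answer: $- \frac{1}{20460} \approx -4.8876 \cdot 10^{-5}$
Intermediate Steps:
$C = -3675$ ($C = 735 \left(-5\right) = -3675$)
$N{\left(Q \right)} = -211 + Q^{2}$ ($N{\left(Q \right)} = Q^{2} - 211 = -211 + Q^{2}$)
$\frac{1}{\left(C - 37599\right) + N{\left(-145 \right)}} = \frac{1}{\left(-3675 - 37599\right) - \left(211 - \left(-145\right)^{2}\right)} = \frac{1}{\left(-3675 - 37599\right) + \left(-211 + 21025\right)} = \frac{1}{-41274 + 20814} = \frac{1}{-20460} = - \frac{1}{20460}$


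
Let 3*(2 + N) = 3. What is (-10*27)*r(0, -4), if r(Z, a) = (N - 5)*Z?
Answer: 0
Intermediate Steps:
N = -1 (N = -2 + (⅓)*3 = -2 + 1 = -1)
r(Z, a) = -6*Z (r(Z, a) = (-1 - 5)*Z = -6*Z)
(-10*27)*r(0, -4) = (-10*27)*(-6*0) = -270*0 = 0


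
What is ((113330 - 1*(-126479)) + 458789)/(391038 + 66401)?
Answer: 698598/457439 ≈ 1.5272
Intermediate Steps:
((113330 - 1*(-126479)) + 458789)/(391038 + 66401) = ((113330 + 126479) + 458789)/457439 = (239809 + 458789)*(1/457439) = 698598*(1/457439) = 698598/457439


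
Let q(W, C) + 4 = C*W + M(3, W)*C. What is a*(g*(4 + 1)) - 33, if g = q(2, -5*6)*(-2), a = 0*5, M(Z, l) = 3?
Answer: -33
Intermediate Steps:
q(W, C) = -4 + 3*C + C*W (q(W, C) = -4 + (C*W + 3*C) = -4 + (3*C + C*W) = -4 + 3*C + C*W)
a = 0
g = 308 (g = (-4 + 3*(-5*6) - 5*6*2)*(-2) = (-4 + 3*(-30) - 30*2)*(-2) = (-4 - 90 - 60)*(-2) = -154*(-2) = 308)
a*(g*(4 + 1)) - 33 = 0*(308*(4 + 1)) - 33 = 0*(308*5) - 33 = 0*1540 - 33 = 0 - 33 = -33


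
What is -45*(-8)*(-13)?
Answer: -4680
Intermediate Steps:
-45*(-8)*(-13) = 360*(-13) = -4680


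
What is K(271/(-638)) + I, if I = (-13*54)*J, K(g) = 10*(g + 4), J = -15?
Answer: 3370475/319 ≈ 10566.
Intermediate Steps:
K(g) = 40 + 10*g (K(g) = 10*(4 + g) = 40 + 10*g)
I = 10530 (I = -13*54*(-15) = -702*(-15) = 10530)
K(271/(-638)) + I = (40 + 10*(271/(-638))) + 10530 = (40 + 10*(271*(-1/638))) + 10530 = (40 + 10*(-271/638)) + 10530 = (40 - 1355/319) + 10530 = 11405/319 + 10530 = 3370475/319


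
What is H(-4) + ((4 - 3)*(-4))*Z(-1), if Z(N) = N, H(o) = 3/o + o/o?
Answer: 17/4 ≈ 4.2500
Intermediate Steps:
H(o) = 1 + 3/o (H(o) = 3/o + 1 = 1 + 3/o)
H(-4) + ((4 - 3)*(-4))*Z(-1) = (3 - 4)/(-4) + ((4 - 3)*(-4))*(-1) = -1/4*(-1) + (1*(-4))*(-1) = 1/4 - 4*(-1) = 1/4 + 4 = 17/4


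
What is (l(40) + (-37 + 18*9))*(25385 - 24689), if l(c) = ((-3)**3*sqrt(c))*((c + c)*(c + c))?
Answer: 87000 - 240537600*sqrt(10) ≈ -7.6056e+8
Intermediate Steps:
l(c) = -108*c**(5/2) (l(c) = (-27*sqrt(c))*((2*c)*(2*c)) = (-27*sqrt(c))*(4*c**2) = -108*c**(5/2))
(l(40) + (-37 + 18*9))*(25385 - 24689) = (-345600*sqrt(10) + (-37 + 18*9))*(25385 - 24689) = (-345600*sqrt(10) + (-37 + 162))*696 = (-345600*sqrt(10) + 125)*696 = (125 - 345600*sqrt(10))*696 = 87000 - 240537600*sqrt(10)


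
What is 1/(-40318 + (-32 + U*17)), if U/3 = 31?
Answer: -1/38769 ≈ -2.5794e-5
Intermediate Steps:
U = 93 (U = 3*31 = 93)
1/(-40318 + (-32 + U*17)) = 1/(-40318 + (-32 + 93*17)) = 1/(-40318 + (-32 + 1581)) = 1/(-40318 + 1549) = 1/(-38769) = -1/38769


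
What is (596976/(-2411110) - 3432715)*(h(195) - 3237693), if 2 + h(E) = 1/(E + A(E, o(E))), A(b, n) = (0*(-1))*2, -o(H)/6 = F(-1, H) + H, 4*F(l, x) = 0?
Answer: 2612734939071476434012/235083225 ≈ 1.1114e+13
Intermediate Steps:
F(l, x) = 0 (F(l, x) = (¼)*0 = 0)
o(H) = -6*H (o(H) = -6*(0 + H) = -6*H)
A(b, n) = 0 (A(b, n) = 0*2 = 0)
h(E) = -2 + 1/E (h(E) = -2 + 1/(E + 0) = -2 + 1/E)
(596976/(-2411110) - 3432715)*(h(195) - 3237693) = (596976/(-2411110) - 3432715)*((-2 + 1/195) - 3237693) = (596976*(-1/2411110) - 3432715)*((-2 + 1/195) - 3237693) = (-298488/1205555 - 3432715)*(-389/195 - 3237693) = -4138327030313/1205555*(-631350524/195) = 2612734939071476434012/235083225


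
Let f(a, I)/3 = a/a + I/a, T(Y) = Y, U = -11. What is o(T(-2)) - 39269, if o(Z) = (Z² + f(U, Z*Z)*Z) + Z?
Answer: -431979/11 ≈ -39271.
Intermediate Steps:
f(a, I) = 3 + 3*I/a (f(a, I) = 3*(a/a + I/a) = 3*(1 + I/a) = 3 + 3*I/a)
o(Z) = Z + Z² + Z*(3 - 3*Z²/11) (o(Z) = (Z² + (3 + 3*(Z*Z)/(-11))*Z) + Z = (Z² + (3 + 3*Z²*(-1/11))*Z) + Z = (Z² + (3 - 3*Z²/11)*Z) + Z = (Z² + Z*(3 - 3*Z²/11)) + Z = Z + Z² + Z*(3 - 3*Z²/11))
o(T(-2)) - 39269 = (1/11)*(-2)*(44 - 3*(-2)² + 11*(-2)) - 39269 = (1/11)*(-2)*(44 - 3*4 - 22) - 39269 = (1/11)*(-2)*(44 - 12 - 22) - 39269 = (1/11)*(-2)*10 - 39269 = -20/11 - 39269 = -431979/11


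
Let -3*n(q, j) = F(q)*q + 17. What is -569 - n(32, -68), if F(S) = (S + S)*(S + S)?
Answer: 129382/3 ≈ 43127.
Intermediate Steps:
F(S) = 4*S**2 (F(S) = (2*S)*(2*S) = 4*S**2)
n(q, j) = -17/3 - 4*q**3/3 (n(q, j) = -((4*q**2)*q + 17)/3 = -(4*q**3 + 17)/3 = -(17 + 4*q**3)/3 = -17/3 - 4*q**3/3)
-569 - n(32, -68) = -569 - (-17/3 - 4/3*32**3) = -569 - (-17/3 - 4/3*32768) = -569 - (-17/3 - 131072/3) = -569 - 1*(-131089/3) = -569 + 131089/3 = 129382/3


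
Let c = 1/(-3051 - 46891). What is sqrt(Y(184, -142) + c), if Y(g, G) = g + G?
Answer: sqrt(104756491346)/49942 ≈ 6.4807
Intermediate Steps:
c = -1/49942 (c = 1/(-49942) = -1/49942 ≈ -2.0023e-5)
Y(g, G) = G + g
sqrt(Y(184, -142) + c) = sqrt((-142 + 184) - 1/49942) = sqrt(42 - 1/49942) = sqrt(2097563/49942) = sqrt(104756491346)/49942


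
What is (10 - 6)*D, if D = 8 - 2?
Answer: 24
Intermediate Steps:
D = 6
(10 - 6)*D = (10 - 6)*6 = 4*6 = 24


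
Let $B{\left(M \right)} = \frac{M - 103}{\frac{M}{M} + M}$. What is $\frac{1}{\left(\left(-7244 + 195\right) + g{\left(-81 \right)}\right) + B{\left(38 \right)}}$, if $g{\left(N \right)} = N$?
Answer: $- \frac{3}{21395} \approx -0.00014022$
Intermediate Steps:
$B{\left(M \right)} = \frac{-103 + M}{1 + M}$
$\frac{1}{\left(\left(-7244 + 195\right) + g{\left(-81 \right)}\right) + B{\left(38 \right)}} = \frac{1}{\left(\left(-7244 + 195\right) - 81\right) + \frac{-103 + 38}{1 + 38}} = \frac{1}{\left(-7049 - 81\right) + \frac{1}{39} \left(-65\right)} = \frac{1}{-7130 + \frac{1}{39} \left(-65\right)} = \frac{1}{-7130 - \frac{5}{3}} = \frac{1}{- \frac{21395}{3}} = - \frac{3}{21395}$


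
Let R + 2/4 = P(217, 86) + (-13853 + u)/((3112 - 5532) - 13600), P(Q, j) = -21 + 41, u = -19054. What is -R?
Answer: -115099/5340 ≈ -21.554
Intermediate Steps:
P(Q, j) = 20
R = 115099/5340 (R = -½ + (20 + (-13853 - 19054)/((3112 - 5532) - 13600)) = -½ + (20 - 32907/(-2420 - 13600)) = -½ + (20 - 32907/(-16020)) = -½ + (20 - 32907*(-1/16020)) = -½ + (20 + 10969/5340) = -½ + 117769/5340 = 115099/5340 ≈ 21.554)
-R = -1*115099/5340 = -115099/5340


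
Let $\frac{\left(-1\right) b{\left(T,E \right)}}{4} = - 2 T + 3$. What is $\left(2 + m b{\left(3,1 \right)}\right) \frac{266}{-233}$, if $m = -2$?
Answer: $\frac{5852}{233} \approx 25.116$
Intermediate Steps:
$b{\left(T,E \right)} = -12 + 8 T$ ($b{\left(T,E \right)} = - 4 \left(- 2 T + 3\right) = - 4 \left(3 - 2 T\right) = -12 + 8 T$)
$\left(2 + m b{\left(3,1 \right)}\right) \frac{266}{-233} = \left(2 - 2 \left(-12 + 8 \cdot 3\right)\right) \frac{266}{-233} = \left(2 - 2 \left(-12 + 24\right)\right) 266 \left(- \frac{1}{233}\right) = \left(2 - 24\right) \left(- \frac{266}{233}\right) = \left(-22\right) \left(- \frac{266}{233}\right) = \frac{5852}{233}$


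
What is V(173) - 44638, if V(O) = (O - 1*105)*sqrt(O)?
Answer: -44638 + 68*sqrt(173) ≈ -43744.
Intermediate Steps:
V(O) = sqrt(O)*(-105 + O) (V(O) = (O - 105)*sqrt(O) = (-105 + O)*sqrt(O) = sqrt(O)*(-105 + O))
V(173) - 44638 = sqrt(173)*(-105 + 173) - 44638 = sqrt(173)*68 - 44638 = 68*sqrt(173) - 44638 = -44638 + 68*sqrt(173)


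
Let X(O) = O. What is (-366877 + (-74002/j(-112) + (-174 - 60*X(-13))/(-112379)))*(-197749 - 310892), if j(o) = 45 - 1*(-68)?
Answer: 2373941427912722115/12698827 ≈ 1.8694e+11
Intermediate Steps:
j(o) = 113 (j(o) = 45 + 68 = 113)
(-366877 + (-74002/j(-112) + (-174 - 60*X(-13))/(-112379)))*(-197749 - 310892) = (-366877 + (-74002/113 + (-174 - 60*(-13))/(-112379)))*(-197749 - 310892) = (-366877 + (-74002*1/113 + (-174 + 780)*(-1/112379)))*(-508641) = (-366877 + (-74002/113 + 606*(-1/112379)))*(-508641) = (-366877 + (-74002/113 - 606/112379))*(-508641) = (-366877 - 8316339236/12698827)*(-508641) = -4667223892515/12698827*(-508641) = 2373941427912722115/12698827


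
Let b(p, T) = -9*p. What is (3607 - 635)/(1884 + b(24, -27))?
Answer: 743/417 ≈ 1.7818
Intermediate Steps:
(3607 - 635)/(1884 + b(24, -27)) = (3607 - 635)/(1884 - 9*24) = 2972/(1884 - 216) = 2972/1668 = 2972*(1/1668) = 743/417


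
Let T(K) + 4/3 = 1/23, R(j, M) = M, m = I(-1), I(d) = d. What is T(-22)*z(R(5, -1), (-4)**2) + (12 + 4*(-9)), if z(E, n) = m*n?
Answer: -232/69 ≈ -3.3623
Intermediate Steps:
m = -1
T(K) = -89/69 (T(K) = -4/3 + 1/23 = -89/69)
z(E, n) = -n
T(-22)*z(R(5, -1), (-4)**2) + (12 + 4*(-9)) = -(-89)*(-4)**2/69 + (12 + 4*(-9)) = -(-89)*16/69 + (12 - 36) = -89/69*(-16) - 24 = 1424/69 - 24 = -232/69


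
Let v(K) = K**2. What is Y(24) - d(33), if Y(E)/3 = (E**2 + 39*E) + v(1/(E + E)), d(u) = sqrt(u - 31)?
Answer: 3483649/768 - sqrt(2) ≈ 4534.6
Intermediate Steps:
d(u) = sqrt(-31 + u)
Y(E) = 3*E**2 + 117*E + 3/(4*E**2) (Y(E) = 3*((E**2 + 39*E) + (1/(E + E))**2) = 3*((E**2 + 39*E) + (1/(2*E))**2) = 3*((E**2 + 39*E) + 1/(4*E**2)) = 3*(E**2 + 39*E + 1/(4*E**2)) = 3*E**2 + 117*E + 3/(4*E**2))
Y(24) - d(33) = (3/4)*(1 + 4*24**3*(39 + 24))/24**2 - sqrt(-31 + 33) = (3/4)*(1/576)*(1 + 4*13824*63) - sqrt(2) = (3/4)*(1/576)*(1 + 3483648) - sqrt(2) = (3/4)*(1/576)*3483649 - sqrt(2) = 3483649/768 - sqrt(2)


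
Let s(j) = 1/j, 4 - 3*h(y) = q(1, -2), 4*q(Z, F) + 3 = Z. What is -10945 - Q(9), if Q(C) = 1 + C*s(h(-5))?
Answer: -10952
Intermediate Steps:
q(Z, F) = -3/4 + Z/4
h(y) = 3/2 (h(y) = 4/3 - (-3/4 + (1/4)*1)/3 = 4/3 - (-3/4 + 1/4)/3 = 4/3 - 1/3*(-1/2) = 4/3 + 1/6 = 3/2)
Q(C) = 1 + 2*C/3 (Q(C) = 1 + C/(3/2) = 1 + C*(2/3) = 1 + 2*C/3)
-10945 - Q(9) = -10945 - (1 + (2/3)*9) = -10945 - (1 + 6) = -10945 - 1*7 = -10945 - 7 = -10952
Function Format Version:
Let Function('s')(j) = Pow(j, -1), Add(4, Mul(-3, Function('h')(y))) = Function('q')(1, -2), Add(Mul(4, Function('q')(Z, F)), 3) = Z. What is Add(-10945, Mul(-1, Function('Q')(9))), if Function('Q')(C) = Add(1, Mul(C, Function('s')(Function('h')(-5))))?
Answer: -10952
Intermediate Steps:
Function('q')(Z, F) = Add(Rational(-3, 4), Mul(Rational(1, 4), Z))
Function('h')(y) = Rational(3, 2) (Function('h')(y) = Add(Rational(4, 3), Mul(Rational(-1, 3), Add(Rational(-3, 4), Mul(Rational(1, 4), 1)))) = Add(Rational(4, 3), Mul(Rational(-1, 3), Add(Rational(-3, 4), Rational(1, 4)))) = Add(Rational(4, 3), Mul(Rational(-1, 3), Rational(-1, 2))) = Add(Rational(4, 3), Rational(1, 6)) = Rational(3, 2))
Function('Q')(C) = Add(1, Mul(Rational(2, 3), C)) (Function('Q')(C) = Add(1, Mul(C, Pow(Rational(3, 2), -1))) = Add(1, Mul(C, Rational(2, 3))) = Add(1, Mul(Rational(2, 3), C)))
Add(-10945, Mul(-1, Function('Q')(9))) = Add(-10945, Mul(-1, Add(1, Mul(Rational(2, 3), 9)))) = Add(-10945, Mul(-1, Add(1, 6))) = Add(-10945, Mul(-1, 7)) = Add(-10945, -7) = -10952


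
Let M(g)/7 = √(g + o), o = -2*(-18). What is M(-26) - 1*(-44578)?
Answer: 44578 + 7*√10 ≈ 44600.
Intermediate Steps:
o = 36
M(g) = 7*√(36 + g) (M(g) = 7*√(g + 36) = 7*√(36 + g))
M(-26) - 1*(-44578) = 7*√(36 - 26) - 1*(-44578) = 7*√10 + 44578 = 44578 + 7*√10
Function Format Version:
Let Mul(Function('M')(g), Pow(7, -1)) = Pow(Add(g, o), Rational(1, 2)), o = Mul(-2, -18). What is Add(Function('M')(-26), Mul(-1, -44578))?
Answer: Add(44578, Mul(7, Pow(10, Rational(1, 2)))) ≈ 44600.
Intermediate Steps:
o = 36
Function('M')(g) = Mul(7, Pow(Add(36, g), Rational(1, 2))) (Function('M')(g) = Mul(7, Pow(Add(g, 36), Rational(1, 2))) = Mul(7, Pow(Add(36, g), Rational(1, 2))))
Add(Function('M')(-26), Mul(-1, -44578)) = Add(Mul(7, Pow(Add(36, -26), Rational(1, 2))), Mul(-1, -44578)) = Add(Mul(7, Pow(10, Rational(1, 2))), 44578) = Add(44578, Mul(7, Pow(10, Rational(1, 2))))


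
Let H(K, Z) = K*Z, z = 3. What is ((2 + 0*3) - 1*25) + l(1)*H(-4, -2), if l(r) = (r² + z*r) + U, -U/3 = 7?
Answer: -159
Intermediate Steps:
U = -21 (U = -3*7 = -21)
l(r) = -21 + r² + 3*r (l(r) = (r² + 3*r) - 21 = -21 + r² + 3*r)
((2 + 0*3) - 1*25) + l(1)*H(-4, -2) = ((2 + 0*3) - 1*25) + (-21 + 1² + 3*1)*(-4*(-2)) = ((2 + 0) - 25) + (-21 + 1 + 3)*8 = (2 - 25) - 17*8 = -23 - 136 = -159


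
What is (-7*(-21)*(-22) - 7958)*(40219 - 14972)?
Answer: -282564424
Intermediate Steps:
(-7*(-21)*(-22) - 7958)*(40219 - 14972) = (147*(-22) - 7958)*25247 = (-3234 - 7958)*25247 = -11192*25247 = -282564424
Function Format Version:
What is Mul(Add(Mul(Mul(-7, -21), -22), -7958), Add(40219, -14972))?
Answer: -282564424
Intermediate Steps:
Mul(Add(Mul(Mul(-7, -21), -22), -7958), Add(40219, -14972)) = Mul(Add(Mul(147, -22), -7958), 25247) = Mul(Add(-3234, -7958), 25247) = Mul(-11192, 25247) = -282564424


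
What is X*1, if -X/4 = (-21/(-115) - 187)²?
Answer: -1846249024/13225 ≈ -1.3960e+5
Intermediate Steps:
X = -1846249024/13225 (X = -4*(-21/(-115) - 187)² = -4*(-21*(-1/115) - 187)² = -4*(21/115 - 187)² = -4*(-21484/115)² = -4*461562256/13225 = -1846249024/13225 ≈ -1.3960e+5)
X*1 = -1846249024/13225*1 = -1846249024/13225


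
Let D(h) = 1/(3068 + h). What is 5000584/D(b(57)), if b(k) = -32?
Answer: 15181773024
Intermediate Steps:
5000584/D(b(57)) = 5000584/(1/(3068 - 32)) = 5000584/(1/3036) = 5000584*3036 = 15181773024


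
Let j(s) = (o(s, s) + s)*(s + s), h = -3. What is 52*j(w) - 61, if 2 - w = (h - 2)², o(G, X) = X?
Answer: 109971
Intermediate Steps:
w = -23 (w = 2 - (-3 - 2)² = 2 - 1*(-5)² = 2 - 1*25 = 2 - 25 = -23)
j(s) = 4*s² (j(s) = (s + s)*(s + s) = (2*s)*(2*s) = 4*s²)
52*j(w) - 61 = 52*(4*(-23)²) - 61 = 52*(4*529) - 61 = 52*2116 - 61 = 110032 - 61 = 109971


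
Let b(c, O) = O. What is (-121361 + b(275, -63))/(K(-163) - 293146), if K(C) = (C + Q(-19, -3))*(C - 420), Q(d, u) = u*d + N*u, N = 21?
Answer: 121424/194619 ≈ 0.62391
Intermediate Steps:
Q(d, u) = 21*u + d*u (Q(d, u) = u*d + 21*u = d*u + 21*u = 21*u + d*u)
K(C) = (-420 + C)*(-6 + C) (K(C) = (C - 3*(21 - 19))*(C - 420) = (C - 3*2)*(-420 + C) = (C - 6)*(-420 + C) = (-6 + C)*(-420 + C) = (-420 + C)*(-6 + C))
(-121361 + b(275, -63))/(K(-163) - 293146) = (-121361 - 63)/((2520 + (-163)² - 426*(-163)) - 293146) = -121424/((2520 + 26569 + 69438) - 293146) = -121424/(98527 - 293146) = -121424/(-194619) = -121424*(-1/194619) = 121424/194619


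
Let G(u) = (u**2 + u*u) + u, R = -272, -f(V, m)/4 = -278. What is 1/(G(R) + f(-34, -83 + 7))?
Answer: 1/148808 ≈ 6.7201e-6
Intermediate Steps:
f(V, m) = 1112 (f(V, m) = -4*(-278) = 1112)
G(u) = u + 2*u**2 (G(u) = (u**2 + u**2) + u = 2*u**2 + u = u + 2*u**2)
1/(G(R) + f(-34, -83 + 7)) = 1/(-272*(1 + 2*(-272)) + 1112) = 1/(-272*(1 - 544) + 1112) = 1/(-272*(-543) + 1112) = 1/(147696 + 1112) = 1/148808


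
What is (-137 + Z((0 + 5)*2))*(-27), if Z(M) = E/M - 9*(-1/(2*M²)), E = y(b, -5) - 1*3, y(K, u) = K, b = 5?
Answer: 738477/200 ≈ 3692.4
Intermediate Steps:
E = 2 (E = 5 - 1*3 = 5 - 3 = 2)
Z(M) = 2/M + 9/(2*M²) (Z(M) = 2/M - 9*(-1/(2*M²)) = 2/M - (-9)/(2*M²) = 2/M + 9/(2*M²))
(-137 + Z((0 + 5)*2))*(-27) = (-137 + (9 + 4*((0 + 5)*2))/(2*((0 + 5)*2)²))*(-27) = (-137 + (9 + 4*(5*2))/(2*(5*2)²))*(-27) = (-137 + (½)*(9 + 4*10)/10²)*(-27) = (-137 + (½)*(1/100)*(9 + 40))*(-27) = (-137 + (½)*(1/100)*49)*(-27) = (-137 + 49/200)*(-27) = -27351/200*(-27) = 738477/200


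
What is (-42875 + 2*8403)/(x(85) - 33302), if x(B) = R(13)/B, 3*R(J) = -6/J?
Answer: 28806245/36798712 ≈ 0.78281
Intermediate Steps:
R(J) = -2/J (R(J) = (-6/J)/3 = -2/J)
x(B) = -2/(13*B) (x(B) = (-2/13)/B = (-2*1/13)/B = -2/(13*B))
(-42875 + 2*8403)/(x(85) - 33302) = (-42875 + 2*8403)/(-2/13/85 - 33302) = (-42875 + 16806)/(-2/13*1/85 - 33302) = -26069/(-2/1105 - 33302) = -26069/(-36798712/1105) = -26069*(-1105/36798712) = 28806245/36798712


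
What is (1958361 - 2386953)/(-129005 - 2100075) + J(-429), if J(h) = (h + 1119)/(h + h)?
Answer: -24381943/39844805 ≈ -0.61192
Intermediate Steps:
J(h) = (1119 + h)/(2*h) (J(h) = (1119 + h)/((2*h)) = (1119 + h)*(1/(2*h)) = (1119 + h)/(2*h))
(1958361 - 2386953)/(-129005 - 2100075) + J(-429) = (1958361 - 2386953)/(-129005 - 2100075) + (½)*(1119 - 429)/(-429) = -428592/(-2229080) + (½)*(-1/429)*690 = -428592*(-1/2229080) - 115/143 = 53574/278635 - 115/143 = -24381943/39844805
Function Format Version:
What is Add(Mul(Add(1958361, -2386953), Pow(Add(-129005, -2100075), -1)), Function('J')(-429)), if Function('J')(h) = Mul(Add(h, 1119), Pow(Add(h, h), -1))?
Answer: Rational(-24381943, 39844805) ≈ -0.61192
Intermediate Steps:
Function('J')(h) = Mul(Rational(1, 2), Pow(h, -1), Add(1119, h)) (Function('J')(h) = Mul(Add(1119, h), Pow(Mul(2, h), -1)) = Mul(Add(1119, h), Mul(Rational(1, 2), Pow(h, -1))) = Mul(Rational(1, 2), Pow(h, -1), Add(1119, h)))
Add(Mul(Add(1958361, -2386953), Pow(Add(-129005, -2100075), -1)), Function('J')(-429)) = Add(Mul(Add(1958361, -2386953), Pow(Add(-129005, -2100075), -1)), Mul(Rational(1, 2), Pow(-429, -1), Add(1119, -429))) = Add(Mul(-428592, Pow(-2229080, -1)), Mul(Rational(1, 2), Rational(-1, 429), 690)) = Add(Mul(-428592, Rational(-1, 2229080)), Rational(-115, 143)) = Add(Rational(53574, 278635), Rational(-115, 143)) = Rational(-24381943, 39844805)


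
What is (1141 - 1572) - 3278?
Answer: -3709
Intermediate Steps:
(1141 - 1572) - 3278 = -431 - 3278 = -3709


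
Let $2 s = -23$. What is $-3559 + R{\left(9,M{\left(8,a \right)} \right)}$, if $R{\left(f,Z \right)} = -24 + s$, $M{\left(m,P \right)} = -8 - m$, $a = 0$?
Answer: $- \frac{7189}{2} \approx -3594.5$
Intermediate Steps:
$s = - \frac{23}{2}$ ($s = \frac{1}{2} \left(-23\right) = - \frac{23}{2} \approx -11.5$)
$R{\left(f,Z \right)} = - \frac{71}{2}$ ($R{\left(f,Z \right)} = -24 - \frac{23}{2} = - \frac{71}{2}$)
$-3559 + R{\left(9,M{\left(8,a \right)} \right)} = -3559 - \frac{71}{2} = - \frac{7189}{2}$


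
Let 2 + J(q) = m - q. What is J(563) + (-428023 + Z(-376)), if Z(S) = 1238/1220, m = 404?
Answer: -261191621/610 ≈ -4.2818e+5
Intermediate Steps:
Z(S) = 619/610 (Z(S) = 1238*(1/1220) = 619/610)
J(q) = 402 - q (J(q) = -2 + (404 - q) = 402 - q)
J(563) + (-428023 + Z(-376)) = (402 - 1*563) + (-428023 + 619/610) = (402 - 563) - 261093411/610 = -161 - 261093411/610 = -261191621/610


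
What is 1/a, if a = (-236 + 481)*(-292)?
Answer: -1/71540 ≈ -1.3978e-5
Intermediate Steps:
a = -71540 (a = 245*(-292) = -71540)
1/a = 1/(-71540) = -1/71540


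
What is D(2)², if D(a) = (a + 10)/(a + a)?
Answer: 9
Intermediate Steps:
D(a) = (10 + a)/(2*a) (D(a) = (10 + a)/((2*a)) = (10 + a)*(1/(2*a)) = (10 + a)/(2*a))
D(2)² = ((½)*(10 + 2)/2)² = ((½)*(½)*12)² = 3² = 9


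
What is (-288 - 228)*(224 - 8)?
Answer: -111456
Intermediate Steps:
(-288 - 228)*(224 - 8) = -516*216 = -111456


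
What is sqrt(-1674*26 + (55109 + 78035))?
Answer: 2*sqrt(22405) ≈ 299.37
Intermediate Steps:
sqrt(-1674*26 + (55109 + 78035)) = sqrt(-43524 + 133144) = sqrt(89620) = 2*sqrt(22405)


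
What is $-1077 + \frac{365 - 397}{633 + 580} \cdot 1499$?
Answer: $- \frac{1354369}{1213} \approx -1116.5$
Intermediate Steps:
$-1077 + \frac{365 - 397}{633 + 580} \cdot 1499 = -1077 + - \frac{32}{1213} \cdot 1499 = -1077 + \left(-32\right) \frac{1}{1213} \cdot 1499 = -1077 - \frac{47968}{1213} = - \frac{1354369}{1213}$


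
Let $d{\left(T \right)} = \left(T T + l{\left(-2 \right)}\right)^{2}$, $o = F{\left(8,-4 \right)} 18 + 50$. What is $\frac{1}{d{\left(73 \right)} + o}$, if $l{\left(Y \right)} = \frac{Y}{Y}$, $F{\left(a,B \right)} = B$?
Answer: $\frac{1}{28408878} \approx 3.52 \cdot 10^{-8}$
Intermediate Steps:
$l{\left(Y \right)} = 1$
$o = -22$ ($o = \left(-4\right) 18 + 50 = -72 + 50 = -22$)
$d{\left(T \right)} = \left(1 + T^{2}\right)^{2}$ ($d{\left(T \right)} = \left(T T + 1\right)^{2} = \left(T^{2} + 1\right)^{2} = \left(1 + T^{2}\right)^{2}$)
$\frac{1}{d{\left(73 \right)} + o} = \frac{1}{\left(1 + 73^{2}\right)^{2} - 22} = \frac{1}{\left(1 + 5329\right)^{2} - 22} = \frac{1}{5330^{2} - 22} = \frac{1}{28408900 - 22} = \frac{1}{28408878}$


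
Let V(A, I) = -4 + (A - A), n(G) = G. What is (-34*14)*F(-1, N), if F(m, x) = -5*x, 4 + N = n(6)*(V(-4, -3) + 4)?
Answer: -9520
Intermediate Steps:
V(A, I) = -4 (V(A, I) = -4 + 0 = -4)
N = -4 (N = -4 + 6*(-4 + 4) = -4 + 6*0 = -4 + 0 = -4)
(-34*14)*F(-1, N) = (-34*14)*(-5*(-4)) = -476*20 = -9520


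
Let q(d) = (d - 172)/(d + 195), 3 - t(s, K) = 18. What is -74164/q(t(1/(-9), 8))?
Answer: 13349520/187 ≈ 71388.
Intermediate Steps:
t(s, K) = -15 (t(s, K) = 3 - 1*18 = 3 - 18 = -15)
q(d) = (-172 + d)/(195 + d)
-74164/q(t(1/(-9), 8)) = -74164*(195 - 15)/(-172 - 15) = -74164/(-187/180) = -74164*(-180/187) = 13349520/187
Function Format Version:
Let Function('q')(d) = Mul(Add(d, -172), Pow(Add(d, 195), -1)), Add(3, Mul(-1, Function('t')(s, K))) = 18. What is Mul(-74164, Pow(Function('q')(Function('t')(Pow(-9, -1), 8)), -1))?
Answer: Rational(13349520, 187) ≈ 71388.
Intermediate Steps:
Function('t')(s, K) = -15 (Function('t')(s, K) = Add(3, Mul(-1, 18)) = Add(3, -18) = -15)
Function('q')(d) = Mul(Pow(Add(195, d), -1), Add(-172, d)) (Function('q')(d) = Mul(Add(-172, d), Pow(Add(195, d), -1)) = Mul(Pow(Add(195, d), -1), Add(-172, d)))
Mul(-74164, Pow(Function('q')(Function('t')(Pow(-9, -1), 8)), -1)) = Mul(-74164, Pow(Mul(Pow(Add(195, -15), -1), Add(-172, -15)), -1)) = Mul(-74164, Pow(Mul(Pow(180, -1), -187), -1)) = Mul(-74164, Pow(Mul(Rational(1, 180), -187), -1)) = Mul(-74164, Pow(Rational(-187, 180), -1)) = Mul(-74164, Rational(-180, 187)) = Rational(13349520, 187)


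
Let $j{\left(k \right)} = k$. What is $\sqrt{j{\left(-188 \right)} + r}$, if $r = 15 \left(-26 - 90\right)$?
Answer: $2 i \sqrt{482} \approx 43.909 i$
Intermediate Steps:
$r = -1740$ ($r = 15 \left(-116\right) = -1740$)
$\sqrt{j{\left(-188 \right)} + r} = \sqrt{-188 - 1740} = \sqrt{-1928} = 2 i \sqrt{482}$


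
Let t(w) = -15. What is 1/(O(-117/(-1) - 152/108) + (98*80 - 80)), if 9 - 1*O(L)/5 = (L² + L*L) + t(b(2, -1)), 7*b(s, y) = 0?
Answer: -729/91661890 ≈ -7.9531e-6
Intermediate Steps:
b(s, y) = 0 (b(s, y) = (⅐)*0 = 0)
O(L) = 120 - 10*L² (O(L) = 45 - 5*((L² + L*L) - 15) = 45 - 5*((L² + L²) - 15) = 45 - 5*(2*L² - 15) = 45 - 5*(-15 + 2*L²) = 45 + (75 - 10*L²) = 120 - 10*L²)
1/(O(-117/(-1) - 152/108) + (98*80 - 80)) = 1/((120 - 10*(-117/(-1) - 152/108)²) + (98*80 - 80)) = 1/((120 - 10*(-117*(-1) - 152*1/108)²) + (7840 - 80)) = 1/((120 - 10*(117 - 38/27)²) + 7760) = 1/((120 - 10*(3121/27)²) + 7760) = 1/((120 - 10*9740641/729) + 7760) = 1/((120 - 97406410/729) + 7760) = 1/(-97318930/729 + 7760) = 1/(-91661890/729) = -729/91661890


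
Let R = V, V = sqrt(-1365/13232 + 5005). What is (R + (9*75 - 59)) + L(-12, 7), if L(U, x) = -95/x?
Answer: 4217/7 + sqrt(54767905465)/3308 ≈ 673.17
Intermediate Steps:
V = sqrt(54767905465)/3308 (V = sqrt(-1365*1/13232 + 5005) = sqrt(-1365/13232 + 5005) = sqrt(66224795/13232) = sqrt(54767905465)/3308 ≈ 70.745)
R = sqrt(54767905465)/3308 ≈ 70.745
(R + (9*75 - 59)) + L(-12, 7) = (sqrt(54767905465)/3308 + (9*75 - 59)) - 95/7 = (sqrt(54767905465)/3308 + (675 - 59)) - 95*1/7 = (sqrt(54767905465)/3308 + 616) - 95/7 = (616 + sqrt(54767905465)/3308) - 95/7 = 4217/7 + sqrt(54767905465)/3308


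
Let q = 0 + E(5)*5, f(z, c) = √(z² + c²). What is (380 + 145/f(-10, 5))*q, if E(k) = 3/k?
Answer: 1140 + 87*√5/5 ≈ 1178.9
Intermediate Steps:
f(z, c) = √(c² + z²)
q = 3 (q = 0 + (3/5)*5 = 0 + (3*(⅕))*5 = 0 + (⅗)*5 = 0 + 3 = 3)
(380 + 145/f(-10, 5))*q = (380 + 145/(√(5² + (-10)²)))*3 = (380 + 145/(√(25 + 100)))*3 = (380 + 145/(√125))*3 = (380 + 145/((5*√5)))*3 = (380 + 145*(√5/25))*3 = (380 + 29*√5/5)*3 = 1140 + 87*√5/5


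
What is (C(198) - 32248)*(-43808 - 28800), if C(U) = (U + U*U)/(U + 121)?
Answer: 67642338880/29 ≈ 2.3325e+9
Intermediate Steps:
C(U) = (U + U²)/(121 + U)
(C(198) - 32248)*(-43808 - 28800) = (198*(1 + 198)/(121 + 198) - 32248)*(-43808 - 28800) = (198*199/319 - 32248)*(-72608) = (198*(1/319)*199 - 32248)*(-72608) = (3582/29 - 32248)*(-72608) = -931610/29*(-72608) = 67642338880/29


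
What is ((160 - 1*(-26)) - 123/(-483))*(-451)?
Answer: -13524137/161 ≈ -84001.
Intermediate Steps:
((160 - 1*(-26)) - 123/(-483))*(-451) = ((160 + 26) - 123*(-1/483))*(-451) = (186 + 41/161)*(-451) = (29987/161)*(-451) = -13524137/161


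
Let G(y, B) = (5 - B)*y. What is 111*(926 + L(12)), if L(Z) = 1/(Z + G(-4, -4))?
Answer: 822251/8 ≈ 1.0278e+5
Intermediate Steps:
G(y, B) = y*(5 - B)
L(Z) = 1/(-36 + Z) (L(Z) = 1/(Z - 4*(5 - 1*(-4))) = 1/(Z - 4*(5 + 4)) = 1/(Z - 4*9) = 1/(Z - 36) = 1/(-36 + Z))
111*(926 + L(12)) = 111*(926 + 1/(-36 + 12)) = 111*(926 + 1/(-24)) = 111*(926 - 1/24) = 111*(22223/24) = 822251/8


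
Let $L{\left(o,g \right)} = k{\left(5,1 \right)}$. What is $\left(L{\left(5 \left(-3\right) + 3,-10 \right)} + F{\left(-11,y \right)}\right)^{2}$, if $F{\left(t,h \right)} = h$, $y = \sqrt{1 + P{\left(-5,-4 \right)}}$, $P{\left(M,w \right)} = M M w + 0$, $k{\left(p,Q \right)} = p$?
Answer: $-74 + 30 i \sqrt{11} \approx -74.0 + 99.499 i$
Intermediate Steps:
$P{\left(M,w \right)} = w M^{2}$ ($P{\left(M,w \right)} = M^{2} w + 0 = w M^{2} + 0 = w M^{2}$)
$L{\left(o,g \right)} = 5$
$y = 3 i \sqrt{11}$ ($y = \sqrt{1 - 4 \left(-5\right)^{2}} = \sqrt{1 - 100} = \sqrt{-99} = 3 i \sqrt{11} \approx 9.9499 i$)
$\left(L{\left(5 \left(-3\right) + 3,-10 \right)} + F{\left(-11,y \right)}\right)^{2} = \left(5 + 3 i \sqrt{11}\right)^{2}$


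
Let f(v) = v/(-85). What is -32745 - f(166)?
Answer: -2783159/85 ≈ -32743.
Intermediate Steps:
f(v) = -v/85 (f(v) = v*(-1/85) = -v/85)
-32745 - f(166) = -32745 - (-1)*166/85 = -32745 - 1*(-166/85) = -32745 + 166/85 = -2783159/85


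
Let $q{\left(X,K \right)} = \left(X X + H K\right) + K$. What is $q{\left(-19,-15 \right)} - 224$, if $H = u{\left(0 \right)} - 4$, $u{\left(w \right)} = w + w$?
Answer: $182$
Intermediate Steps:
$u{\left(w \right)} = 2 w$
$H = -4$ ($H = 2 \cdot 0 - 4 = 0 - 4 = -4$)
$q{\left(X,K \right)} = X^{2} - 3 K$ ($q{\left(X,K \right)} = \left(X X - 4 K\right) + K = \left(X^{2} - 4 K\right) + K = X^{2} - 3 K$)
$q{\left(-19,-15 \right)} - 224 = \left(\left(-19\right)^{2} - -45\right) - 224 = \left(361 + 45\right) - 224 = 406 - 224 = 182$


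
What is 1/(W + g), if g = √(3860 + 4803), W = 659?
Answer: 659/425618 - √8663/425618 ≈ 0.0013297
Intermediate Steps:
g = √8663 ≈ 93.075
1/(W + g) = 1/(659 + √8663)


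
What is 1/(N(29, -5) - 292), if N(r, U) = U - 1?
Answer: -1/298 ≈ -0.0033557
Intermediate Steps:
N(r, U) = -1 + U
1/(N(29, -5) - 292) = 1/((-1 - 5) - 292) = 1/(-6 - 292) = 1/(-298) = -1/298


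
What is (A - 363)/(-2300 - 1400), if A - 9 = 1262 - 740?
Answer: -42/925 ≈ -0.045405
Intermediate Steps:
A = 531 (A = 9 + (1262 - 740) = 9 + 522 = 531)
(A - 363)/(-2300 - 1400) = (531 - 363)/(-2300 - 1400) = 168/(-3700) = 168*(-1/3700) = -42/925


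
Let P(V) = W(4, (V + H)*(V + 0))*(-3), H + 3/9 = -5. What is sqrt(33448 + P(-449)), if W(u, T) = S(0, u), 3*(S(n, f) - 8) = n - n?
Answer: 4*sqrt(2089) ≈ 182.82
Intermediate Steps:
S(n, f) = 8 (S(n, f) = 8 + (n - n)/3 = 8 + (1/3)*0 = 8 + 0 = 8)
H = -16/3 (H = -1/3 - 5 = -16/3 ≈ -5.3333)
W(u, T) = 8
P(V) = -24 (P(V) = 8*(-3) = -24)
sqrt(33448 + P(-449)) = sqrt(33448 - 24) = sqrt(33424) = 4*sqrt(2089)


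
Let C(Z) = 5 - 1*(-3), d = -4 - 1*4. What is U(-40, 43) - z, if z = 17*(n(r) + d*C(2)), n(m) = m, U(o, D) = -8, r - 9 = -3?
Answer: 978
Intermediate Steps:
r = 6 (r = 9 - 3 = 6)
d = -8 (d = -4 - 4 = -8)
C(Z) = 8 (C(Z) = 5 + 3 = 8)
z = -986 (z = 17*(6 - 8*8) = 17*(6 - 64) = 17*(-58) = -986)
U(-40, 43) - z = -8 - 1*(-986) = -8 + 986 = 978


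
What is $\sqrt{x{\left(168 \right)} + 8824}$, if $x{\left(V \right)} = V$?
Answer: $4 \sqrt{562} \approx 94.826$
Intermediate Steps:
$\sqrt{x{\left(168 \right)} + 8824} = \sqrt{168 + 8824} = \sqrt{8992} = 4 \sqrt{562}$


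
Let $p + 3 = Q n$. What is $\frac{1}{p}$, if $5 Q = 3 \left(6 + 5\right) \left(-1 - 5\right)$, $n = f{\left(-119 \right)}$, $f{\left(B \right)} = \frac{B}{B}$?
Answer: $- \frac{5}{213} \approx -0.023474$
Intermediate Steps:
$f{\left(B \right)} = 1$
$n = 1$
$Q = - \frac{198}{5}$ ($Q = \frac{3 \left(6 + 5\right) \left(-1 - 5\right)}{5} = \frac{3 \cdot 11 \left(-6\right)}{5} = \frac{3 \left(-66\right)}{5} = \frac{1}{5} \left(-198\right) = - \frac{198}{5} \approx -39.6$)
$p = - \frac{213}{5}$ ($p = -3 - \frac{198}{5} = - \frac{213}{5} \approx -42.6$)
$\frac{1}{p} = \frac{1}{- \frac{213}{5}} = - \frac{5}{213}$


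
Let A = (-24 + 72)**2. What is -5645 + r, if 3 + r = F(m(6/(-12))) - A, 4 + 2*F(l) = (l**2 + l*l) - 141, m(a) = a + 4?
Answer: -32049/4 ≈ -8012.3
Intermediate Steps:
m(a) = 4 + a
F(l) = -145/2 + l**2 (F(l) = -2 + ((l**2 + l*l) - 141)/2 = -2 + ((l**2 + l**2) - 141)/2 = -2 + (2*l**2 - 141)/2 = -2 + (-141 + 2*l**2)/2 = -2 + (-141/2 + l**2) = -145/2 + l**2)
A = 2304 (A = 48**2 = 2304)
r = -9469/4 (r = -3 + ((-145/2 + (4 + 6/(-12))**2) - 1*2304) = -3 + ((-145/2 + (4 + 6*(-1/12))**2) - 2304) = -3 + ((-145/2 + (4 - 1/2)**2) - 2304) = -3 + ((-145/2 + (7/2)**2) - 2304) = -3 + ((-145/2 + 49/4) - 2304) = -3 + (-241/4 - 2304) = -3 - 9457/4 = -9469/4 ≈ -2367.3)
-5645 + r = -5645 - 9469/4 = -32049/4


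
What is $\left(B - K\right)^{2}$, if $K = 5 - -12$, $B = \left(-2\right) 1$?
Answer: $361$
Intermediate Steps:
$B = -2$
$K = 17$ ($K = 5 + 12 = 17$)
$\left(B - K\right)^{2} = \left(-2 - 17\right)^{2} = \left(-19\right)^{2} = 361$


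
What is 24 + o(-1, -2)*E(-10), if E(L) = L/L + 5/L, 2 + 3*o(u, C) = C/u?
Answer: 24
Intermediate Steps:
o(u, C) = -2/3 + C/(3*u) (o(u, C) = -2/3 + (C/u)/3 = -2/3 + C/(3*u))
E(L) = 1 + 5/L
24 + o(-1, -2)*E(-10) = 24 + ((1/3)*(-2 - 2*(-1))/(-1))*((5 - 10)/(-10)) = 24 + ((1/3)*(-1)*(-2 + 2))*(-1/10*(-5)) = 24 + ((1/3)*(-1)*0)*(1/2) = 24 + 0*(1/2) = 24 + 0 = 24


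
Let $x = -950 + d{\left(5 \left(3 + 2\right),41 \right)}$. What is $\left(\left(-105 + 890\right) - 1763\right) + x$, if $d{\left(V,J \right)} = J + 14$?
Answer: $-1873$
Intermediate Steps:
$d{\left(V,J \right)} = 14 + J$
$x = -895$ ($x = -950 + \left(14 + 41\right) = -950 + 55 = -895$)
$\left(\left(-105 + 890\right) - 1763\right) + x = \left(\left(-105 + 890\right) - 1763\right) - 895 = \left(785 - 1763\right) - 895 = -978 - 895 = -1873$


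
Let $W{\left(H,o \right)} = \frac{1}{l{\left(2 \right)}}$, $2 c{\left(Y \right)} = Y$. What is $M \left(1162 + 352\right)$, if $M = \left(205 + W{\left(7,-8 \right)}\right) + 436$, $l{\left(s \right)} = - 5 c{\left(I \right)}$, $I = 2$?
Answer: $\frac{4850856}{5} \approx 9.7017 \cdot 10^{5}$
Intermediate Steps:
$c{\left(Y \right)} = \frac{Y}{2}$
$l{\left(s \right)} = -5$ ($l{\left(s \right)} = - 5 \cdot \frac{1}{2} \cdot 2 = \left(-5\right) 1 = -5$)
$W{\left(H,o \right)} = - \frac{1}{5}$ ($W{\left(H,o \right)} = \frac{1}{-5} = - \frac{1}{5}$)
$M = \frac{3204}{5}$ ($M = \left(205 - \frac{1}{5}\right) + 436 = \frac{1024}{5} + 436 = \frac{3204}{5} \approx 640.8$)
$M \left(1162 + 352\right) = \frac{3204 \left(1162 + 352\right)}{5} = \frac{3204}{5} \cdot 1514 = \frac{4850856}{5}$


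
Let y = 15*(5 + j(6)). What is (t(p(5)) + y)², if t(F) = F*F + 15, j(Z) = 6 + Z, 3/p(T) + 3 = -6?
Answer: 5909761/81 ≈ 72960.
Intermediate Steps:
p(T) = -⅓ (p(T) = 3/(-3 - 6) = 3/(-9) = 3*(-⅑) = -⅓)
t(F) = 15 + F² (t(F) = F² + 15 = 15 + F²)
y = 255 (y = 15*(5 + (6 + 6)) = 15*(5 + 12) = 15*17 = 255)
(t(p(5)) + y)² = ((15 + (-⅓)²) + 255)² = ((15 + ⅑) + 255)² = (136/9 + 255)² = (2431/9)² = 5909761/81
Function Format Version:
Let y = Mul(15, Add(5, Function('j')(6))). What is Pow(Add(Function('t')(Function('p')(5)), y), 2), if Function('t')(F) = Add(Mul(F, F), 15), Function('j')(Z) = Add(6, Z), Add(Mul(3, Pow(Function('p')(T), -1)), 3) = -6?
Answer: Rational(5909761, 81) ≈ 72960.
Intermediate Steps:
Function('p')(T) = Rational(-1, 3) (Function('p')(T) = Mul(3, Pow(Add(-3, -6), -1)) = Mul(3, Pow(-9, -1)) = Mul(3, Rational(-1, 9)) = Rational(-1, 3))
Function('t')(F) = Add(15, Pow(F, 2)) (Function('t')(F) = Add(Pow(F, 2), 15) = Add(15, Pow(F, 2)))
y = 255 (y = Mul(15, Add(5, Add(6, 6))) = Mul(15, Add(5, 12)) = Mul(15, 17) = 255)
Pow(Add(Function('t')(Function('p')(5)), y), 2) = Pow(Add(Add(15, Pow(Rational(-1, 3), 2)), 255), 2) = Pow(Add(Add(15, Rational(1, 9)), 255), 2) = Pow(Add(Rational(136, 9), 255), 2) = Pow(Rational(2431, 9), 2) = Rational(5909761, 81)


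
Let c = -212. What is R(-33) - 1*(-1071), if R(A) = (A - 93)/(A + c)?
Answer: 37503/35 ≈ 1071.5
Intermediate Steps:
R(A) = (-93 + A)/(-212 + A) (R(A) = (A - 93)/(A - 212) = (-93 + A)/(-212 + A))
R(-33) - 1*(-1071) = (-93 - 33)/(-212 - 33) - 1*(-1071) = -126/(-245) + 1071 = -1/245*(-126) + 1071 = 18/35 + 1071 = 37503/35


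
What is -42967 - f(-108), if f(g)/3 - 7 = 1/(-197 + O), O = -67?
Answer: -3782943/88 ≈ -42988.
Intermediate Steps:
f(g) = 1847/88 (f(g) = 21 + 3/(-197 - 67) = 21 + 3/(-264) = 21 + 3*(-1/264) = 21 - 1/88 = 1847/88)
-42967 - f(-108) = -42967 - 1*1847/88 = -42967 - 1847/88 = -3782943/88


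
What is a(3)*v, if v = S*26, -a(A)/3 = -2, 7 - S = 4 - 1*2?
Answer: 780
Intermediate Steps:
S = 5 (S = 7 - (4 - 1*2) = 7 - (4 - 2) = 7 - 1*2 = 7 - 2 = 5)
a(A) = 6 (a(A) = -3*(-2) = 6)
v = 130 (v = 5*26 = 130)
a(3)*v = 6*130 = 780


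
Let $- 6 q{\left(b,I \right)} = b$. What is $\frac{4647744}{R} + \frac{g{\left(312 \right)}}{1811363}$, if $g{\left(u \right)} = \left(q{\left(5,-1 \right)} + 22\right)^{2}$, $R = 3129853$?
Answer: $\frac{303125535941629}{204094797107004} \approx 1.4852$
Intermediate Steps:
$q{\left(b,I \right)} = - \frac{b}{6}$
$g{\left(u \right)} = \frac{16129}{36}$ ($g{\left(u \right)} = \left(\left(- \frac{1}{6}\right) 5 + 22\right)^{2} = \left(- \frac{5}{6} + 22\right)^{2} = \left(\frac{127}{6}\right)^{2} = \frac{16129}{36}$)
$\frac{4647744}{R} + \frac{g{\left(312 \right)}}{1811363} = \frac{4647744}{3129853} + \frac{16129}{36 \cdot 1811363} = 4647744 \cdot \frac{1}{3129853} + \frac{16129}{36} \cdot \frac{1}{1811363} = \frac{4647744}{3129853} + \frac{16129}{65209068} = \frac{303125535941629}{204094797107004}$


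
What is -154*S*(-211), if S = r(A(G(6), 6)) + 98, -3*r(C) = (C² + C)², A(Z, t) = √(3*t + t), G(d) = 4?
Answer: -3314388 - 1039808*√6 ≈ -5.8614e+6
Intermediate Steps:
A(Z, t) = 2*√t (A(Z, t) = √(4*t) = 2*√t)
r(C) = -(C + C²)²/3 (r(C) = -(C² + C)²/3 = -(C + C²)²/3)
S = 98 - 8*(1 + 2*√6)² (S = -(2*√6)²*(1 + 2*√6)²/3 + 98 = -⅓*24*(1 + 2*√6)² + 98 = -8*(1 + 2*√6)² + 98 = 98 - 8*(1 + 2*√6)² ≈ -180.38)
-154*S*(-211) = -154*(-102 - 32*√6)*(-211) = (15708 + 4928*√6)*(-211) = -3314388 - 1039808*√6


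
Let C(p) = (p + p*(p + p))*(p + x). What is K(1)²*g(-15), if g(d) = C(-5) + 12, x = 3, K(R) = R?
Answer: -78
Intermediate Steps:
C(p) = (3 + p)*(p + 2*p²) (C(p) = (p + p*(p + p))*(p + 3) = (p + p*(2*p))*(3 + p) = (p + 2*p²)*(3 + p) = (3 + p)*(p + 2*p²))
g(d) = -78 (g(d) = -5*(3 + 2*(-5)² + 7*(-5)) + 12 = -5*(3 + 2*25 - 35) + 12 = -5*(3 + 50 - 35) + 12 = -5*18 + 12 = -90 + 12 = -78)
K(1)²*g(-15) = 1²*(-78) = 1*(-78) = -78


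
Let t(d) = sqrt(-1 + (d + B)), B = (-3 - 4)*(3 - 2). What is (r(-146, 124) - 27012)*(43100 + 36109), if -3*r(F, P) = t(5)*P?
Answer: -2139593508 - 3273972*I*sqrt(3) ≈ -2.1396e+9 - 5.6707e+6*I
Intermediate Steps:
B = -7 (B = -7*1 = -7)
t(d) = sqrt(-8 + d) (t(d) = sqrt(-1 + (d - 7)) = sqrt(-1 + (-7 + d)) = sqrt(-8 + d))
r(F, P) = -I*P*sqrt(3)/3 (r(F, P) = -sqrt(-8 + 5)*P/3 = -sqrt(-3)*P/3 = -I*sqrt(3)*P/3 = -I*P*sqrt(3)/3)
(r(-146, 124) - 27012)*(43100 + 36109) = (-1/3*I*124*sqrt(3) - 27012)*(43100 + 36109) = (-124*I*sqrt(3)/3 - 27012)*79209 = (-27012 - 124*I*sqrt(3)/3)*79209 = -2139593508 - 3273972*I*sqrt(3)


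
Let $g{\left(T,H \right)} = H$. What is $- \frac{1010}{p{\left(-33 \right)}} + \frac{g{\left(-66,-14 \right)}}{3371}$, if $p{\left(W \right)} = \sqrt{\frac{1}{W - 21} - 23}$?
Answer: $- \frac{14}{3371} + \frac{3030 i \sqrt{7458}}{1243} \approx -0.0041531 + 210.51 i$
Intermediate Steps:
$p{\left(W \right)} = \sqrt{-23 + \frac{1}{-21 + W}}$ ($p{\left(W \right)} = \sqrt{\frac{1}{-21 + W} - 23} = \sqrt{-23 + \frac{1}{-21 + W}}$)
$- \frac{1010}{p{\left(-33 \right)}} + \frac{g{\left(-66,-14 \right)}}{3371} = - \frac{1010}{\sqrt{\frac{484 - -759}{-21 - 33}}} - \frac{14}{3371} = - \frac{1010}{\sqrt{\frac{484 + 759}{-54}}} - \frac{14}{3371} = - \frac{1010}{\sqrt{\left(- \frac{1}{54}\right) 1243}} - \frac{14}{3371} = - \frac{1010}{\sqrt{- \frac{1243}{54}}} - \frac{14}{3371} = - \frac{1010}{\frac{1}{18} i \sqrt{7458}} - \frac{14}{3371} = - 1010 \left(- \frac{3 i \sqrt{7458}}{1243}\right) - \frac{14}{3371} = \frac{3030 i \sqrt{7458}}{1243} - \frac{14}{3371} = - \frac{14}{3371} + \frac{3030 i \sqrt{7458}}{1243}$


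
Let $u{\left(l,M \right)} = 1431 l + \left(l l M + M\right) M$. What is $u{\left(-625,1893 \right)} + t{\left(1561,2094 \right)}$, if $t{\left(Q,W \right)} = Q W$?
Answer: $1399790723433$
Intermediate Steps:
$u{\left(l,M \right)} = 1431 l + M \left(M + M l^{2}\right)$ ($u{\left(l,M \right)} = 1431 l + \left(l^{2} M + M\right) M = 1431 l + \left(M l^{2} + M\right) M = 1431 l + \left(M + M l^{2}\right) M = 1431 l + M \left(M + M l^{2}\right)$)
$u{\left(-625,1893 \right)} + t{\left(1561,2094 \right)} = \left(1893^{2} + 1431 \left(-625\right) + 1893^{2} \left(-625\right)^{2}\right) + 1561 \cdot 2094 = \left(3583449 - 894375 + 3583449 \cdot 390625\right) + 3268734 = \left(3583449 - 894375 + 1399784765625\right) + 3268734 = 1399787454699 + 3268734 = 1399790723433$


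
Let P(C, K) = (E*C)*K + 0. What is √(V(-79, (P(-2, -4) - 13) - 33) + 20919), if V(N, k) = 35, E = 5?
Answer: √20954 ≈ 144.75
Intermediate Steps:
P(C, K) = 5*C*K (P(C, K) = (5*C)*K + 0 = 5*C*K + 0 = 5*C*K)
√(V(-79, (P(-2, -4) - 13) - 33) + 20919) = √(35 + 20919) = √20954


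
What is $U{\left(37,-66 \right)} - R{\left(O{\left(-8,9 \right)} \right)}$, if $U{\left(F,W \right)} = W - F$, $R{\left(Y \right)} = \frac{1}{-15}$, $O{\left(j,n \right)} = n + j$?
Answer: $- \frac{1544}{15} \approx -102.93$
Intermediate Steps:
$O{\left(j,n \right)} = j + n$
$R{\left(Y \right)} = - \frac{1}{15}$
$U{\left(37,-66 \right)} - R{\left(O{\left(-8,9 \right)} \right)} = \left(-66 - 37\right) - - \frac{1}{15} = \left(-66 - 37\right) + \frac{1}{15} = -103 + \frac{1}{15} = - \frac{1544}{15}$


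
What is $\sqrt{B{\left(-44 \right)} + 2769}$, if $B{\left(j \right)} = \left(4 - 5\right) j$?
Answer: $\sqrt{2813} \approx 53.038$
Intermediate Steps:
$B{\left(j \right)} = - j$
$\sqrt{B{\left(-44 \right)} + 2769} = \sqrt{\left(-1\right) \left(-44\right) + 2769} = \sqrt{44 + 2769} = \sqrt{2813}$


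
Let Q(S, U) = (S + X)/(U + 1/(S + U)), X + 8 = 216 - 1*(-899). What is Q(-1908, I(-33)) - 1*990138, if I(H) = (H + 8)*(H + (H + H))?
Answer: -1389486853155/1403326 ≈ -9.9014e+5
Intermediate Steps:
X = 1107 (X = -8 + (216 - 1*(-899)) = -8 + (216 + 899) = -8 + 1115 = 1107)
I(H) = 3*H*(8 + H) (I(H) = (8 + H)*(H + 2*H) = (8 + H)*(3*H) = 3*H*(8 + H))
Q(S, U) = (1107 + S)/(U + 1/(S + U)) (Q(S, U) = (S + 1107)/(U + 1/(S + U)) = (1107 + S)/(U + 1/(S + U)))
Q(-1908, I(-33)) - 1*990138 = ((-1908)**2 + 1107*(-1908) + 1107*(3*(-33)*(8 - 33)) - 5724*(-33)*(8 - 33))/(1 + (3*(-33)*(8 - 33))**2 - 5724*(-33)*(8 - 33)) - 1*990138 = (3640464 - 2112156 + 1107*(3*(-33)*(-25)) - 5724*(-33)*(-25))/(1 + (3*(-33)*(-25))**2 - 5724*(-33)*(-25)) - 990138 = (3640464 - 2112156 + 1107*2475 - 1908*2475)/(1 + 2475**2 - 1908*2475) - 990138 = (3640464 - 2112156 + 2739825 - 4722300)/(1 + 6125625 - 4722300) - 990138 = -454167/1403326 - 990138 = -1389486853155/1403326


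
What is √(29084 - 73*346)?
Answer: √3826 ≈ 61.855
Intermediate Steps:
√(29084 - 73*346) = √(29084 - 25258) = √3826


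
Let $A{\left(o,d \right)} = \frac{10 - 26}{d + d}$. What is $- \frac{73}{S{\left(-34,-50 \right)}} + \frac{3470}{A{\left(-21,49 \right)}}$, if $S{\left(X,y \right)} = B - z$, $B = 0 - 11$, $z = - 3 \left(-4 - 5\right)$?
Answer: $- \frac{1615139}{76} \approx -21252.0$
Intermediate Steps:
$z = 27$ ($z = \left(-3\right) \left(-9\right) = 27$)
$B = -11$ ($B = 0 - 11 = -11$)
$A{\left(o,d \right)} = - \frac{8}{d}$ ($A{\left(o,d \right)} = - \frac{16}{2 d} = - 16 \frac{1}{2 d} = - \frac{8}{d}$)
$S{\left(X,y \right)} = -38$ ($S{\left(X,y \right)} = -11 - 27 = -38$)
$- \frac{73}{S{\left(-34,-50 \right)}} + \frac{3470}{A{\left(-21,49 \right)}} = - \frac{73}{-38} + \frac{3470}{\left(-8\right) \frac{1}{49}} = \left(-73\right) \left(- \frac{1}{38}\right) + \frac{3470}{\left(-8\right) \frac{1}{49}} = \frac{73}{38} + \frac{3470}{- \frac{8}{49}} = \frac{73}{38} + 3470 \left(- \frac{49}{8}\right) = \frac{73}{38} - \frac{85015}{4} = - \frac{1615139}{76}$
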